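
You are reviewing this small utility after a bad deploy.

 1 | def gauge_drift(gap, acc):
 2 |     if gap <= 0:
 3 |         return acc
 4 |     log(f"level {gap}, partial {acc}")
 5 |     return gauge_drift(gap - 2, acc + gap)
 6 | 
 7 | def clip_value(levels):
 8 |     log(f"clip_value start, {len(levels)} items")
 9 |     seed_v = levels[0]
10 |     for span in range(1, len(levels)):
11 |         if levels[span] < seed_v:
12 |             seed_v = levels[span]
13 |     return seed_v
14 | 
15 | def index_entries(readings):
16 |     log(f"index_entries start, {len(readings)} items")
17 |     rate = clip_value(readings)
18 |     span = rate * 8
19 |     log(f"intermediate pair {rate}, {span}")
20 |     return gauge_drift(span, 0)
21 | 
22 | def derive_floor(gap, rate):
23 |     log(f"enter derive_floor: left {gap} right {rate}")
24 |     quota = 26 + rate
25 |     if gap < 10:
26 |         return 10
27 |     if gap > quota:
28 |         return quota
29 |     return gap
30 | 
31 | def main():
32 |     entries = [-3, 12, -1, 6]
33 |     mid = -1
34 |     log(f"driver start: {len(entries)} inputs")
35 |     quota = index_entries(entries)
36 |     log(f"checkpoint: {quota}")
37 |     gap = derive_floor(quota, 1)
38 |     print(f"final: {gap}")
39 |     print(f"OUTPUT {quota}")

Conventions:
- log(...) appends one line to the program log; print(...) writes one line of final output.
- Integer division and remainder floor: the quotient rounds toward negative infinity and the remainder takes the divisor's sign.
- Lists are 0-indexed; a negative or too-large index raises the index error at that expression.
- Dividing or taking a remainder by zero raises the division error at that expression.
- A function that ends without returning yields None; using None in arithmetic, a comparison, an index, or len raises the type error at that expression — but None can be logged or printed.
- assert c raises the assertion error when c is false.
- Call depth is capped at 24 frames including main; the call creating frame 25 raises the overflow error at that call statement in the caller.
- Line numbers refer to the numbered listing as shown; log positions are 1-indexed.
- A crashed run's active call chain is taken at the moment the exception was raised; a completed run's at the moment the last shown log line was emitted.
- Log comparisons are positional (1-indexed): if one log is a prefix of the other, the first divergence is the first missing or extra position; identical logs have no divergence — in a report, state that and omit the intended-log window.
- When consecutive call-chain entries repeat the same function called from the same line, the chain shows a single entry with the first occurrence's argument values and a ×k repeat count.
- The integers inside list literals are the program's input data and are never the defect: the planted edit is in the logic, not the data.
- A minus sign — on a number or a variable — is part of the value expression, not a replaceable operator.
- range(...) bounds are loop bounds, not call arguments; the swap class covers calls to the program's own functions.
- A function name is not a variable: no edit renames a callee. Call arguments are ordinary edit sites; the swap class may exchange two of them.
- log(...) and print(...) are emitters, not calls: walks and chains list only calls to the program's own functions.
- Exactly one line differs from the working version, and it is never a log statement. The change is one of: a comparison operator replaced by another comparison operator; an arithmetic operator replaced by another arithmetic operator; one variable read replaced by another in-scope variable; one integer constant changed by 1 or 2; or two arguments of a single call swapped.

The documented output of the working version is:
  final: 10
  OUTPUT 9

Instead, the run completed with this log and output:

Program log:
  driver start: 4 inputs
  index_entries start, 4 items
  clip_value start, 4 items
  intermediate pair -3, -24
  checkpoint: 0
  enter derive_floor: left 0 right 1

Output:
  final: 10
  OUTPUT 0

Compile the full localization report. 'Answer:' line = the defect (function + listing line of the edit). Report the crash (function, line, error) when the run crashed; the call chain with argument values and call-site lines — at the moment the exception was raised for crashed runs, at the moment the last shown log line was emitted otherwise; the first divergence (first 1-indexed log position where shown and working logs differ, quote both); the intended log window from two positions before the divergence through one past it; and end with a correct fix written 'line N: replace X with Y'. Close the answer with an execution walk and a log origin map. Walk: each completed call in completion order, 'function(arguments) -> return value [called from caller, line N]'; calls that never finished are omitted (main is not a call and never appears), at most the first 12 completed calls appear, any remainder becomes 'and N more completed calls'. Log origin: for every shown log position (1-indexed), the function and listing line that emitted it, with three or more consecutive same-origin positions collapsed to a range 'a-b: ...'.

Answer: the defect is in index_entries at line 18.
Core observation: The log first diverges at position 4: the faulty run prints 'intermediate pair -3, -24' where the working version prints 'intermediate pair -3, 5'.
Call chain: main -> derive_floor(0, 1) (called at line 37).
First divergence: position 4 — the shown line 'intermediate pair -3, -24' should read 'intermediate pair -3, 5'.
Intended log window:
  2: index_entries start, 4 items
  3: clip_value start, 4 items
  4: intermediate pair -3, 5
  5: level 5, partial 0
Execution walk:
  clip_value([-3, 12, -1, 6]) -> -3  [called from index_entries, line 17]
  gauge_drift(-24, 0) -> 0  [called from index_entries, line 20]
  index_entries([-3, 12, -1, 6]) -> 0  [called from main, line 35]
  derive_floor(0, 1) -> 10  [called from main, line 37]
Log origin:
  1 — main, line 34
  2 — index_entries, line 16
  3 — clip_value, line 8
  4 — index_entries, line 19
  5 — main, line 36
  6 — derive_floor, line 23
A correct fix: line 18: replace `*` with `%`.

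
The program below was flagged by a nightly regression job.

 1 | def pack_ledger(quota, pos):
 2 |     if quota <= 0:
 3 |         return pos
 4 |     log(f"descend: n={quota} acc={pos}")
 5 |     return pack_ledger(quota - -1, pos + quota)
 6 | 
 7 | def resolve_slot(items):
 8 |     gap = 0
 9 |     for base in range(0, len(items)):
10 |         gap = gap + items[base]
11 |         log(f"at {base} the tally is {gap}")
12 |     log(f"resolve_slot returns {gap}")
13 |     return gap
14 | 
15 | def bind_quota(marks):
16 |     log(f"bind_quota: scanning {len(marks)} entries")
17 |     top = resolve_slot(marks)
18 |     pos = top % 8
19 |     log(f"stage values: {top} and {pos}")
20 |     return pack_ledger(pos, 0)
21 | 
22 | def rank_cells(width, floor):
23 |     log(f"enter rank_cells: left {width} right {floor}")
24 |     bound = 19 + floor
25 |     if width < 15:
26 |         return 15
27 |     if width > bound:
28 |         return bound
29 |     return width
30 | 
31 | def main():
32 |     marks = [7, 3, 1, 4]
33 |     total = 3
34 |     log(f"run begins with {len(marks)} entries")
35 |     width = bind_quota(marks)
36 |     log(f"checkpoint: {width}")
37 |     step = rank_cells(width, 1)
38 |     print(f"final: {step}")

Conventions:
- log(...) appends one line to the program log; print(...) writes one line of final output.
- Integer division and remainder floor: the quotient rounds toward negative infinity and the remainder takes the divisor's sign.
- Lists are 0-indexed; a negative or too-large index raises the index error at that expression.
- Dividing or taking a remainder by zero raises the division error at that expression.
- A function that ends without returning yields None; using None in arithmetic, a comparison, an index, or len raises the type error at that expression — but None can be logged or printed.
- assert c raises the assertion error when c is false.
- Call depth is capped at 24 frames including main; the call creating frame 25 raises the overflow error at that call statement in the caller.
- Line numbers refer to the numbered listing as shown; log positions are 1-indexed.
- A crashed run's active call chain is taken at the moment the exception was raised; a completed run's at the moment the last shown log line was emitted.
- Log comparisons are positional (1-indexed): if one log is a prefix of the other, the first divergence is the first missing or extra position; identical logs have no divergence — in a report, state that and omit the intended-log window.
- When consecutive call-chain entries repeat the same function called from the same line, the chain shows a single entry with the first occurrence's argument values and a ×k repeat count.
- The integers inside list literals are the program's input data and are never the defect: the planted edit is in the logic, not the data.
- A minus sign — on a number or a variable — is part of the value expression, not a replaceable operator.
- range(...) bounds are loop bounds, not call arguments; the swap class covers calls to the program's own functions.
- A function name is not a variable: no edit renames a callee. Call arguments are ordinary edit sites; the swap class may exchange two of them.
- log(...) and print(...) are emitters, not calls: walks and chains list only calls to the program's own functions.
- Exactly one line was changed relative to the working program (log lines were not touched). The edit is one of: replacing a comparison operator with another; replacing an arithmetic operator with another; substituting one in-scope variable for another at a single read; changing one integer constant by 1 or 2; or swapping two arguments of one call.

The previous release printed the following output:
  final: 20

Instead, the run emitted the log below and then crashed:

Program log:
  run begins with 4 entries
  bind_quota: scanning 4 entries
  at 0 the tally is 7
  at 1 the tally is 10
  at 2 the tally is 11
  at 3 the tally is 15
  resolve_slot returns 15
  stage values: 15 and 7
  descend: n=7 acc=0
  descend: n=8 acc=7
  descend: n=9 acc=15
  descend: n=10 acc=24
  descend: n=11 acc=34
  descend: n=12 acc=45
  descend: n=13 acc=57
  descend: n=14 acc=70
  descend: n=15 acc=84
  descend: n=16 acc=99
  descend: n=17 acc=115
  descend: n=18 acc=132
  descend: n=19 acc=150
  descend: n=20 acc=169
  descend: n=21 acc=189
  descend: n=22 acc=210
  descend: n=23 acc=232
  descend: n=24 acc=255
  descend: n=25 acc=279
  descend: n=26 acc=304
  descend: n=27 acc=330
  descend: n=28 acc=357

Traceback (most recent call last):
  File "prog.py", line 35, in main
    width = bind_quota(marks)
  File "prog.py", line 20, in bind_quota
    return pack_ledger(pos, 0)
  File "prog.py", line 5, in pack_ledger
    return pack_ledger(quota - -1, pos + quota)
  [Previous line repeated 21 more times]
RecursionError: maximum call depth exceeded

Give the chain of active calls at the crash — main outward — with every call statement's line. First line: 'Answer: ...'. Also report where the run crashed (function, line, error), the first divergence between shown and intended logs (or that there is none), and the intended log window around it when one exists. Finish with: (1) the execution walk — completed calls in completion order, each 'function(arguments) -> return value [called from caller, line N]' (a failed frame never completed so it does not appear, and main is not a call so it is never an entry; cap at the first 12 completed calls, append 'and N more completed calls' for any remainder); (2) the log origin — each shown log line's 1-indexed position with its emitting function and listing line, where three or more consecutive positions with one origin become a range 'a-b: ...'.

Answer: main -> bind_quota (called at line 35) -> pack_ledger (called at line 20) -> pack_ledger (called at line 5) ×21.
Core observation: Log line 10 is where behavior first shows: 'descend: n=8 acc=7' appears instead of 'descend: n=6 acc=7'.
Crash: pack_ledger, line 5, RecursionError.
First divergence: at position 10 the run shows 'descend: n=8 acc=7' where the working version logs 'descend: n=6 acc=7'.
Intended log window:
  8: stage values: 15 and 7
  9: descend: n=7 acc=0
  10: descend: n=6 acc=7
  11: descend: n=5 acc=13
Execution walk:
  resolve_slot([7, 3, 1, 4]) -> 15  [called from bind_quota, line 17]
Log origins:
  1: logged in main at line 34
  2: logged in bind_quota at line 16
  3-6: logged in resolve_slot at line 11
  7: logged in resolve_slot at line 12
  8: logged in bind_quota at line 19
  9-30: logged in pack_ledger at line 4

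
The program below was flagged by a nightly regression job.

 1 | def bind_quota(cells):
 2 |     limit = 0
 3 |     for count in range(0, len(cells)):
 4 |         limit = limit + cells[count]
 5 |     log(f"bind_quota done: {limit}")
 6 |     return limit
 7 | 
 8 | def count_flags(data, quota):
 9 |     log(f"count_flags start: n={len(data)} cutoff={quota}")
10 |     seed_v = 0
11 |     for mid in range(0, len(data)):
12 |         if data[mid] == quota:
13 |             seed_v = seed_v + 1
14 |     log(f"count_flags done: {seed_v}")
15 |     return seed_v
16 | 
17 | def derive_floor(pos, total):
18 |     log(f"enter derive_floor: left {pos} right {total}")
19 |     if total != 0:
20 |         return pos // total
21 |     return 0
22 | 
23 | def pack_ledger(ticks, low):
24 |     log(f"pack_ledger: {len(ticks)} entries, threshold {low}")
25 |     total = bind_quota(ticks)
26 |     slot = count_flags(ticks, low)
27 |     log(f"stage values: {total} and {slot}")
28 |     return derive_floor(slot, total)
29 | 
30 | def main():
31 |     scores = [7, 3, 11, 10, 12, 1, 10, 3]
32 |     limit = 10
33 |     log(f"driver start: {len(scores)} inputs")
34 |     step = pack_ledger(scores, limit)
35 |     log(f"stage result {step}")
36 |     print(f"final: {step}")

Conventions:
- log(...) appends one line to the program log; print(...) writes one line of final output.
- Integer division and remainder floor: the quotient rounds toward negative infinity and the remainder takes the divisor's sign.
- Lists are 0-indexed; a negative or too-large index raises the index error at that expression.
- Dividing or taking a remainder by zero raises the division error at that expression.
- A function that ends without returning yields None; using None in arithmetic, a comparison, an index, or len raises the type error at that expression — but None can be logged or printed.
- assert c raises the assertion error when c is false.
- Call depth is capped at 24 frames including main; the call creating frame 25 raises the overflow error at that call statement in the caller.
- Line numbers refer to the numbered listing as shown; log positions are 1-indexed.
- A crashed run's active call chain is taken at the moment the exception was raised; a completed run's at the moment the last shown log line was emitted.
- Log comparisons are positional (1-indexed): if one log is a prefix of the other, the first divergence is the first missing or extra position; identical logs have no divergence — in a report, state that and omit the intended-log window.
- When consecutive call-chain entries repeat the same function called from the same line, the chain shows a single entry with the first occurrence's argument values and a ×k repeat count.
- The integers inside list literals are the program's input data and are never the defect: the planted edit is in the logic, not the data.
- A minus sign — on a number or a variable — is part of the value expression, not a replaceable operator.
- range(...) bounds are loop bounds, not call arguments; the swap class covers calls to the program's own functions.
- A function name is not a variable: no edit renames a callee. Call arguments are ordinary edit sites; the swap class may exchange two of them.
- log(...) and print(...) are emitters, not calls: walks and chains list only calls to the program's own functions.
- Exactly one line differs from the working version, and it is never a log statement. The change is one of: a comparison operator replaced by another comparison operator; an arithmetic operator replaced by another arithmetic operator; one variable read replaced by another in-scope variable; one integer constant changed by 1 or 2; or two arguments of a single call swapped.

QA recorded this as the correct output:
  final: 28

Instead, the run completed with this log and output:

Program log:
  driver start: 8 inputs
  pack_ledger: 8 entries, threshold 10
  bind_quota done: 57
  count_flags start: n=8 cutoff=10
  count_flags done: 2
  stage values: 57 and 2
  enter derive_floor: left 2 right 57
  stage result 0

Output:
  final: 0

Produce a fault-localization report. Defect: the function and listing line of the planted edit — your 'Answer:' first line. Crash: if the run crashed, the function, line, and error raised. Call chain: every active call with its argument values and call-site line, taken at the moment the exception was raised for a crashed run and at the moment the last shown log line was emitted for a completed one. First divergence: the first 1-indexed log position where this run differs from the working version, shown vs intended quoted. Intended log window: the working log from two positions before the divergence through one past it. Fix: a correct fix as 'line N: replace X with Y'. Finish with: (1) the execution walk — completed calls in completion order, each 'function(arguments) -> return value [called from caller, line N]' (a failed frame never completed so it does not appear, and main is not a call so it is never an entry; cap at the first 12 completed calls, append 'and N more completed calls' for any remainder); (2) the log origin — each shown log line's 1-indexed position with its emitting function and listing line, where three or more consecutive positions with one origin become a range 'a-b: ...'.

Answer: the defect is in pack_ledger at line 28.
The tell: Position 7 is the first bad log line: 'enter derive_floor: left 2 right 57' should read 'enter derive_floor: left 57 right 2'.
Call chain: main.
First divergence: at position 7 the run shows 'enter derive_floor: left 2 right 57' where the working version logs 'enter derive_floor: left 57 right 2'.
Intended log window:
  5: count_flags done: 2
  6: stage values: 57 and 2
  7: enter derive_floor: left 57 right 2
  8: stage result 28
Execution walk:
  bind_quota([7, 3, 11, 10, 12, 1, 10, 3]) -> 57  [called from pack_ledger, line 25]
  count_flags([7, 3, 11, 10, 12, 1, 10, 3], 10) -> 2  [called from pack_ledger, line 26]
  derive_floor(2, 57) -> 0  [called from pack_ledger, line 28]
  pack_ledger([7, 3, 11, 10, 12, 1, 10, 3], 10) -> 0  [called from main, line 34]
Log origin:
  1 — main, line 33
  2 — pack_ledger, line 24
  3 — bind_quota, line 5
  4 — count_flags, line 9
  5 — count_flags, line 14
  6 — pack_ledger, line 27
  7 — derive_floor, line 18
  8 — main, line 35
A correct fix: line 28: replace `derive_floor(slot, total)` with `derive_floor(total, slot)`.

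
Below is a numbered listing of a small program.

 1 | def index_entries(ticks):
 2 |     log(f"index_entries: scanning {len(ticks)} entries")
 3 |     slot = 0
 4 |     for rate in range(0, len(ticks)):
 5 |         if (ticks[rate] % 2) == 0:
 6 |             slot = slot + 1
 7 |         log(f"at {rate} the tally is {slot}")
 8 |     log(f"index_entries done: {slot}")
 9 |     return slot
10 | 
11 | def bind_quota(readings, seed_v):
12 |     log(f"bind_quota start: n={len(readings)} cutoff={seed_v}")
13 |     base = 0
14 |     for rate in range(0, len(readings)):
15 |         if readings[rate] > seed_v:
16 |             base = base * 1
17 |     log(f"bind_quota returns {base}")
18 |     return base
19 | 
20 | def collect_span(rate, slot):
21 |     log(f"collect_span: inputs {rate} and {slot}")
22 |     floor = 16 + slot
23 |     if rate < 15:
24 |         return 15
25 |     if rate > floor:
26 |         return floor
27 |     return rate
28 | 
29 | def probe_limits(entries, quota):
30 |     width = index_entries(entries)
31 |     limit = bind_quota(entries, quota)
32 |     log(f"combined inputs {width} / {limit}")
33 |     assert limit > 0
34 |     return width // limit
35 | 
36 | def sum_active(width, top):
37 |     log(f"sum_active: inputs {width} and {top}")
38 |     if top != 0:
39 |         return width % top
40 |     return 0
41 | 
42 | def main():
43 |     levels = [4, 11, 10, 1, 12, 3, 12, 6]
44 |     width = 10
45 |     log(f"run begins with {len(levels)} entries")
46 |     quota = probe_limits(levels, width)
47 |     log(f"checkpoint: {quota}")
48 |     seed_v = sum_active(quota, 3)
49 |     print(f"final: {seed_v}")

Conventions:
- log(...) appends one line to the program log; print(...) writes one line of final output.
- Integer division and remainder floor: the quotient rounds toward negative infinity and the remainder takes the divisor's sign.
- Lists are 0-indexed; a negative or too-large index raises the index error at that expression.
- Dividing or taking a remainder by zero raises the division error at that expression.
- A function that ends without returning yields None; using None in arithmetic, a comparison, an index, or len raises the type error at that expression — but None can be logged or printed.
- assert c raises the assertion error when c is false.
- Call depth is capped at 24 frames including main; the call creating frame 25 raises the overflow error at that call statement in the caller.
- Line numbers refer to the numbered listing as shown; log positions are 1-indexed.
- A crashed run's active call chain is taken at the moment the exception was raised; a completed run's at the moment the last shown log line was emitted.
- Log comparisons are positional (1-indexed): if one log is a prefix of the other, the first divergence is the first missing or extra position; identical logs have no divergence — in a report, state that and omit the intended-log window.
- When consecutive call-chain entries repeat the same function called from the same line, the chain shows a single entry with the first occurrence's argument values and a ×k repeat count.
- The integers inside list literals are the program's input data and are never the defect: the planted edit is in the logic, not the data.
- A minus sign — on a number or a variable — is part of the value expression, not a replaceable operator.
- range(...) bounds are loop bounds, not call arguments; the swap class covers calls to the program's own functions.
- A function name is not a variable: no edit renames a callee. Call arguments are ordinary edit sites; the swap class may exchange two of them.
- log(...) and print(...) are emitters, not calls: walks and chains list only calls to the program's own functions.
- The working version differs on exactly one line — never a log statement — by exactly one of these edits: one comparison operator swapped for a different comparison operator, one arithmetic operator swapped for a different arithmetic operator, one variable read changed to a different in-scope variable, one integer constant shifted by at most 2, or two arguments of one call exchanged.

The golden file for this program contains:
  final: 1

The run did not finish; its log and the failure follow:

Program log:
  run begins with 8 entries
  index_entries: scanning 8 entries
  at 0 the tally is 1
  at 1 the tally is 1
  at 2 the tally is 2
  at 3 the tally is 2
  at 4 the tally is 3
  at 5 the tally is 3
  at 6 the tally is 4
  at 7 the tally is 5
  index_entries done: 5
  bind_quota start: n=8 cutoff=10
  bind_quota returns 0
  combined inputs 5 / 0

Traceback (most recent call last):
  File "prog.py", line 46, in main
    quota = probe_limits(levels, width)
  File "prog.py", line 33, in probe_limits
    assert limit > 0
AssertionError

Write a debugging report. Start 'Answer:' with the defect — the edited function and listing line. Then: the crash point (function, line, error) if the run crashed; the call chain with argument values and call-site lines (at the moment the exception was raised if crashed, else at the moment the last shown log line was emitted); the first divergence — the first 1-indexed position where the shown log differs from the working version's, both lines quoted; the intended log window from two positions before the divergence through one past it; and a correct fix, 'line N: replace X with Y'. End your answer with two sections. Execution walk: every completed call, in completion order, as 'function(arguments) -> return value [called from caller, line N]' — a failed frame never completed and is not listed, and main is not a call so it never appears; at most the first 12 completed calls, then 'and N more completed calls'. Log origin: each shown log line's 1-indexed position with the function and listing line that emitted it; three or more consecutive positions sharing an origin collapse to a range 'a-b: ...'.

Answer: the defect is in bind_quota at line 16.
Key observation: At log position 13 the runs split — shown 'bind_quota returns 0', but the working version logs 'bind_quota returns 3'.
Crash: probe_limits, line 33, AssertionError.
Call chain: main -> probe_limits([4, 11, 10, 1, 12, 3, 12, 6], 10) (called at line 46).
First divergence: position 13 — shown 'bind_quota returns 0', intended 'bind_quota returns 3'.
Intended log window:
  11: index_entries done: 5
  12: bind_quota start: n=8 cutoff=10
  13: bind_quota returns 3
  14: combined inputs 5 / 3
Execution walk:
  index_entries([4, 11, 10, 1, 12, 3, 12, 6]) -> 5  [called from probe_limits, line 30]
  bind_quota([4, 11, 10, 1, 12, 3, 12, 6], 10) -> 0  [called from probe_limits, line 31]
Log origins:
  1: emitted by main (line 45)
  2: emitted by index_entries (line 2)
  3-10: emitted by index_entries (line 7)
  11: emitted by index_entries (line 8)
  12: emitted by bind_quota (line 12)
  13: emitted by bind_quota (line 17)
  14: emitted by probe_limits (line 32)
A correct fix: line 16: replace `*` with `+`.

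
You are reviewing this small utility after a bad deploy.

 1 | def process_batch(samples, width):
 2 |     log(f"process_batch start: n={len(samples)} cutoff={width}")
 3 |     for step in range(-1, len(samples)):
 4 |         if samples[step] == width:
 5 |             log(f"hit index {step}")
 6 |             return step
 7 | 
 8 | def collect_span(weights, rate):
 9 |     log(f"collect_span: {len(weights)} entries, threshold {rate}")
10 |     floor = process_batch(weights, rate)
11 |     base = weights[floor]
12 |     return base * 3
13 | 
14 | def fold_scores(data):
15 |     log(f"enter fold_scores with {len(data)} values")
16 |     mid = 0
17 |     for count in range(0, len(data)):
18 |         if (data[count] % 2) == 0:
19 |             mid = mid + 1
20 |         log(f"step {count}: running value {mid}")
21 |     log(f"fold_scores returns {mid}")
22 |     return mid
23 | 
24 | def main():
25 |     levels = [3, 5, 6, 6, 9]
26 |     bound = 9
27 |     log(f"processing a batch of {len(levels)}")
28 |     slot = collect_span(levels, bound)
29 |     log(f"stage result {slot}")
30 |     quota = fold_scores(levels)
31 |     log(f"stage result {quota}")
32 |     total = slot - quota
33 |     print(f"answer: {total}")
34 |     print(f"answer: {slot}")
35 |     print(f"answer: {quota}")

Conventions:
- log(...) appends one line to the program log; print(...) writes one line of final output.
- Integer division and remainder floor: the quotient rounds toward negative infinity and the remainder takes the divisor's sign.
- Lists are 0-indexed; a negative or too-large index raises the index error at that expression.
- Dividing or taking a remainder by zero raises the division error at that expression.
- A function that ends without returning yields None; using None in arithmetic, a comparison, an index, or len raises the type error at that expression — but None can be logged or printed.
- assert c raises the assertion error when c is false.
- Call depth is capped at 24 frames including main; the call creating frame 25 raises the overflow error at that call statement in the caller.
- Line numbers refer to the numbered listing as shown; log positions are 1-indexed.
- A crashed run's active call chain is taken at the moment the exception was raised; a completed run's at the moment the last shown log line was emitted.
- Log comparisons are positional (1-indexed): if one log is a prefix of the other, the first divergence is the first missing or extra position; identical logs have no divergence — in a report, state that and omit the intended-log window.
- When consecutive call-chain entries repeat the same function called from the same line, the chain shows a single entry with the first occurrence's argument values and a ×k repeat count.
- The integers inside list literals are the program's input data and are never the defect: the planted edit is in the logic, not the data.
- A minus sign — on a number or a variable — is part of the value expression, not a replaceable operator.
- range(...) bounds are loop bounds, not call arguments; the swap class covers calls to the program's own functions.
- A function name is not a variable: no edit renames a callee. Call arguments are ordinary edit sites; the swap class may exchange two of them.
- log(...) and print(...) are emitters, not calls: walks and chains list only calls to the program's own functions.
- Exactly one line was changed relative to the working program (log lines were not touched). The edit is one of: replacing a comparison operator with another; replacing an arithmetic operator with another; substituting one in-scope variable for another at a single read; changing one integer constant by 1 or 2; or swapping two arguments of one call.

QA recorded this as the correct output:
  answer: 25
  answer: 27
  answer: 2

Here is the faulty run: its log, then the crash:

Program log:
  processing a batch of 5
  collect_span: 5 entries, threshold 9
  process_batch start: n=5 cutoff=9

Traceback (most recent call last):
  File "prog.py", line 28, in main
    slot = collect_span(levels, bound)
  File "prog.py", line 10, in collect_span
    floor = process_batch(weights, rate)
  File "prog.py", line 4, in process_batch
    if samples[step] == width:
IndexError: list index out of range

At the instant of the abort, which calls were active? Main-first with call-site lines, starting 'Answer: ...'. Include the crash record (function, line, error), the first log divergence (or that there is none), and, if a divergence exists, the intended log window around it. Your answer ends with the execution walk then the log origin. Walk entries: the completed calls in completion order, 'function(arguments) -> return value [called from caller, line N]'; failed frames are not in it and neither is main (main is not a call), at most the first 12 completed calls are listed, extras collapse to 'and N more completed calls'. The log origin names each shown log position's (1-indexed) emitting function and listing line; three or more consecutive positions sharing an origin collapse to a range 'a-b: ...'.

Answer: main -> collect_span (called at line 28) -> process_batch (called at line 10).
The tell: A complete run would log 'hit index 4' next, but this one stopped at 3 lines.
Crash: process_batch, line 4, IndexError.
First divergence: position 4; the shown log stops at 3 lines while the working version next logs 'hit index 4'.
Intended log window:
  2: collect_span: 5 entries, threshold 9
  3: process_batch start: n=5 cutoff=9
  4: hit index 4
  5: stage result 27
Execution walk:
  (no call completed)
Log line origins:
  1: from main, line 27
  2: from collect_span, line 9
  3: from process_batch, line 2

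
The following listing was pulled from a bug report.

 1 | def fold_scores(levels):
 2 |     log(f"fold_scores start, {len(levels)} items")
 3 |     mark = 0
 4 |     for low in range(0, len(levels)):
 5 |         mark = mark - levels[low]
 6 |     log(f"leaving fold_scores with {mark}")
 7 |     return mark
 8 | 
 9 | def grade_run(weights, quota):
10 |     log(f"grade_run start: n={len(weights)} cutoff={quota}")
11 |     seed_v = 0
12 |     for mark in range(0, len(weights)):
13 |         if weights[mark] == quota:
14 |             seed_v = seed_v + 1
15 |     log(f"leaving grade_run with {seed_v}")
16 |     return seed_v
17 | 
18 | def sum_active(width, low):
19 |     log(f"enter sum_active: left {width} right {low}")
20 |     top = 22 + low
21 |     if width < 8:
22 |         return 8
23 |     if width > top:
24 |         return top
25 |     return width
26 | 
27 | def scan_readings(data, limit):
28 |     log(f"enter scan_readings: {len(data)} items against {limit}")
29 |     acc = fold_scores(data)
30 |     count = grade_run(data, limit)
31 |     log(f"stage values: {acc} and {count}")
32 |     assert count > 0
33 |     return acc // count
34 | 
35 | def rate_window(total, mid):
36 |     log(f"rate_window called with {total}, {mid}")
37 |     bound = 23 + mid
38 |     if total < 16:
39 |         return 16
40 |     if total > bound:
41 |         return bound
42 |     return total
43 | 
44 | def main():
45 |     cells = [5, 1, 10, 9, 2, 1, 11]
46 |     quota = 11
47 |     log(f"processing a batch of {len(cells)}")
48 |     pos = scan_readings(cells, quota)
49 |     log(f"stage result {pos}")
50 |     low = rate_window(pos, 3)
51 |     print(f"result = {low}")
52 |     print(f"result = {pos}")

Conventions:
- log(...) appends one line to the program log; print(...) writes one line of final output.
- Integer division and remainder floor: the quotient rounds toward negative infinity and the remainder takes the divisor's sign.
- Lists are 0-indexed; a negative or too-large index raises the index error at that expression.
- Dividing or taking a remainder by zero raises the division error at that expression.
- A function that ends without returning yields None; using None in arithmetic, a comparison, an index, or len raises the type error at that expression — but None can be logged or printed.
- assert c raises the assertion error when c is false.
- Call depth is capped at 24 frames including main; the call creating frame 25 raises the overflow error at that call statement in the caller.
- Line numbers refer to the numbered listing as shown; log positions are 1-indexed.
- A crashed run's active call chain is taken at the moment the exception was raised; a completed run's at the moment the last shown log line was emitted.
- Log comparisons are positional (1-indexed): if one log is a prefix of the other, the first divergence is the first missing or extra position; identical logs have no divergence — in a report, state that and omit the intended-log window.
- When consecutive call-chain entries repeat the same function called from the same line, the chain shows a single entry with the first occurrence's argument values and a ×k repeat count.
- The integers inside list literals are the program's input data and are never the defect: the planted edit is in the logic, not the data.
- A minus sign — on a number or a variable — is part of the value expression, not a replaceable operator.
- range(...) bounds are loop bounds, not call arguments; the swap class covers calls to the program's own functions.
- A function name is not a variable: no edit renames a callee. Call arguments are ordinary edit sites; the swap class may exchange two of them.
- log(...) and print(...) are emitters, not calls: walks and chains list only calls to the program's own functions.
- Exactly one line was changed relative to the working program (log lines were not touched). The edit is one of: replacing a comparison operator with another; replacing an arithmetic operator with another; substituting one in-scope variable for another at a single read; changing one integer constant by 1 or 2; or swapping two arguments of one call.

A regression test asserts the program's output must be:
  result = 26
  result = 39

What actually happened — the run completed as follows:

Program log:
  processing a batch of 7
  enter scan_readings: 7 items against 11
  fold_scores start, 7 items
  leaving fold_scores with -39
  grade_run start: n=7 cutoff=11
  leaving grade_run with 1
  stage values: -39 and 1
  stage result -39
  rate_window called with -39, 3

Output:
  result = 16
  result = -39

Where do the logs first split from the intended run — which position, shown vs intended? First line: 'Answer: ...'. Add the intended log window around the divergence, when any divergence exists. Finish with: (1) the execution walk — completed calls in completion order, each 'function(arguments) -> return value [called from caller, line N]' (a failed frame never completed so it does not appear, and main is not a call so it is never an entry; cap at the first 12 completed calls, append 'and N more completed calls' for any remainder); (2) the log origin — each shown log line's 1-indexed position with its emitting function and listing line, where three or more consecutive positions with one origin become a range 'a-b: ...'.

Answer: at position 4 the run shows 'leaving fold_scores with -39' where the working version logs 'leaving fold_scores with 39'.
Intended log window:
  2: enter scan_readings: 7 items against 11
  3: fold_scores start, 7 items
  4: leaving fold_scores with 39
  5: grade_run start: n=7 cutoff=11
Execution walk:
  fold_scores([5, 1, 10, 9, 2, 1, 11]) -> -39  [called from scan_readings, line 29]
  grade_run([5, 1, 10, 9, 2, 1, 11], 11) -> 1  [called from scan_readings, line 30]
  scan_readings([5, 1, 10, 9, 2, 1, 11], 11) -> -39  [called from main, line 48]
  rate_window(-39, 3) -> 16  [called from main, line 50]
Origin of each log line:
  1 — main, line 47
  2 — scan_readings, line 28
  3 — fold_scores, line 2
  4 — fold_scores, line 6
  5 — grade_run, line 10
  6 — grade_run, line 15
  7 — scan_readings, line 31
  8 — main, line 49
  9 — rate_window, line 36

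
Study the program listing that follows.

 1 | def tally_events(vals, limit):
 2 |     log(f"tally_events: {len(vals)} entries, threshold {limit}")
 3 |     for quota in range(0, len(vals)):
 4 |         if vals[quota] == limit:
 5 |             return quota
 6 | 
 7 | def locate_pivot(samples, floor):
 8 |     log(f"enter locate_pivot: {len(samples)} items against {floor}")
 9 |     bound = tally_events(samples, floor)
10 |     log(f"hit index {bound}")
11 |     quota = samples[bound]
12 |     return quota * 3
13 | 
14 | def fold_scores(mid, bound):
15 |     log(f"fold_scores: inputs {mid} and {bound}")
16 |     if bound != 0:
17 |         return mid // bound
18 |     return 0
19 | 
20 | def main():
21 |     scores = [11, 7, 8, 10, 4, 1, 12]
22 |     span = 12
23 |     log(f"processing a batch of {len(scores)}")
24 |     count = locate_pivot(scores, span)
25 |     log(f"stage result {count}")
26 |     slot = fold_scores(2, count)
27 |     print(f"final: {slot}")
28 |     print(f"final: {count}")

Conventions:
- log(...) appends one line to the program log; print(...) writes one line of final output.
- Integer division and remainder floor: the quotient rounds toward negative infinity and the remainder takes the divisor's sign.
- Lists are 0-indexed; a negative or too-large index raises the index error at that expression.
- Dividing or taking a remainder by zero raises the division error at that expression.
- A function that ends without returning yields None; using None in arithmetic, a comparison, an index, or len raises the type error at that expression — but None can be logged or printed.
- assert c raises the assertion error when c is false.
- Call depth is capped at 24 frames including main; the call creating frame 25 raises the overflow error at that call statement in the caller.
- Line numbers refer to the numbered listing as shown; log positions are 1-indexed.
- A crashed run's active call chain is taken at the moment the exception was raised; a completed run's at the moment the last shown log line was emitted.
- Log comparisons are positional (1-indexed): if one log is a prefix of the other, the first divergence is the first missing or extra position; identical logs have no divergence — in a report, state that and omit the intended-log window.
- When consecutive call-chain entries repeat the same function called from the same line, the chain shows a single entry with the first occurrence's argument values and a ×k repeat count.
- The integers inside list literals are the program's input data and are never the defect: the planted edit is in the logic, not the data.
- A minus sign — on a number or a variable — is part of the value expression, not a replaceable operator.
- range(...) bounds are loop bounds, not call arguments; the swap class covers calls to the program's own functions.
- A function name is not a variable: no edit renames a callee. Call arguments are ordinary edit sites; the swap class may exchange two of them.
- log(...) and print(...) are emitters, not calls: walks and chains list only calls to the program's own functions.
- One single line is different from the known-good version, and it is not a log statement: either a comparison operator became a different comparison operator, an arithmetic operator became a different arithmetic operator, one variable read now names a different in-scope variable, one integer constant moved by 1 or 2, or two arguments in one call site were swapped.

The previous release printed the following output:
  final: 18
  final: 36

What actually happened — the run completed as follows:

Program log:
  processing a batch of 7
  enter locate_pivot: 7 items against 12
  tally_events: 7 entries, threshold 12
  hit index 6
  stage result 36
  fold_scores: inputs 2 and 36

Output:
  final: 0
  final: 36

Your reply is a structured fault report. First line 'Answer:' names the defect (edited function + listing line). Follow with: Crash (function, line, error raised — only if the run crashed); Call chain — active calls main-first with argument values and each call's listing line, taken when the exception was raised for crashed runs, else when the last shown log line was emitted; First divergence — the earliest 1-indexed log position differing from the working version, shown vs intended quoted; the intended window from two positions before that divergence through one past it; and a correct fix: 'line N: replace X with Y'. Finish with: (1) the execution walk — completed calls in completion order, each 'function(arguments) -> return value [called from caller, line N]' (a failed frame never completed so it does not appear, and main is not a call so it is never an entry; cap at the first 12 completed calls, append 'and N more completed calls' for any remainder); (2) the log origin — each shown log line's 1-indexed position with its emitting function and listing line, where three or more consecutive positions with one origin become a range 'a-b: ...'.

Answer: the defect is in main at line 26.
Core observation: At log position 6 the runs split — shown 'fold_scores: inputs 2 and 36', but the working version logs 'fold_scores: inputs 36 and 2'.
Call chain: main -> fold_scores(2, 36) (called at line 26).
First divergence: position 6 — the shown line 'fold_scores: inputs 2 and 36' should read 'fold_scores: inputs 36 and 2'.
Intended log window:
  4: hit index 6
  5: stage result 36
  6: fold_scores: inputs 36 and 2
Execution walk:
  tally_events([11, 7, 8, 10, 4, 1, 12], 12) -> 6  [called from locate_pivot, line 9]
  locate_pivot([11, 7, 8, 10, 4, 1, 12], 12) -> 36  [called from main, line 24]
  fold_scores(2, 36) -> 0  [called from main, line 26]
Log line origins:
  1: emitted by main (line 23)
  2: emitted by locate_pivot (line 8)
  3: emitted by tally_events (line 2)
  4: emitted by locate_pivot (line 10)
  5: emitted by main (line 25)
  6: emitted by fold_scores (line 15)
A correct fix: line 26: replace `fold_scores(2, count)` with `fold_scores(count, 2)`.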